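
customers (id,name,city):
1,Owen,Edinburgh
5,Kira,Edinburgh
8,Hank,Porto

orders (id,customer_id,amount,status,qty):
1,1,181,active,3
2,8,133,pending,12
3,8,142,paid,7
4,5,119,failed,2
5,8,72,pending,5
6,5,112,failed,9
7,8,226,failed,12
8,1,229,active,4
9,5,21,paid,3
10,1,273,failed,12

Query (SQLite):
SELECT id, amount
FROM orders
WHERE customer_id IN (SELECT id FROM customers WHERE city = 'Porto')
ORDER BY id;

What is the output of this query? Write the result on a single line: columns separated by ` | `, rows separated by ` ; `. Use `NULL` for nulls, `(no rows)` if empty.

Inner query: customers.id where city = 'Porto'.
Outer: keep orders rows whose customer_id is in that set.
Inner query → {8}

2 | 133 ; 3 | 142 ; 5 | 72 ; 7 | 226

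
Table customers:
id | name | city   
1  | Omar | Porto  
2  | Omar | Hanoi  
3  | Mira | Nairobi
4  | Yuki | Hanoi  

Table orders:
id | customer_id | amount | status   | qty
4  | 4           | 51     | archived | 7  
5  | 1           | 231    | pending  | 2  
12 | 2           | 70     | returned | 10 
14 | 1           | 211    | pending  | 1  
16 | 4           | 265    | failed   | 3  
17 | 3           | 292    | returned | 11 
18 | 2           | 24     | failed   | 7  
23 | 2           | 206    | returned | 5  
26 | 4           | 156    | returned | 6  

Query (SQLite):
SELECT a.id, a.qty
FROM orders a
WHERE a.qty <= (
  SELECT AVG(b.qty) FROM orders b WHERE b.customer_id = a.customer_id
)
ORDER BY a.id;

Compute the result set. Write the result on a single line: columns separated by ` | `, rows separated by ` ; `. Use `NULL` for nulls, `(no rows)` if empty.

For each orders row a, compute AVG(qty) over rows sharing a.customer_id.
Keep row a if a.qty <= that per-group AVG.
  customer_id=1: AVG(qty) = 1.5
  customer_id=2: AVG(qty) = 7.333333
  customer_id=3: AVG(qty) = 11.0
  customer_id=4: AVG(qty) = 5.333333

14 | 1 ; 16 | 3 ; 17 | 11 ; 18 | 7 ; 23 | 5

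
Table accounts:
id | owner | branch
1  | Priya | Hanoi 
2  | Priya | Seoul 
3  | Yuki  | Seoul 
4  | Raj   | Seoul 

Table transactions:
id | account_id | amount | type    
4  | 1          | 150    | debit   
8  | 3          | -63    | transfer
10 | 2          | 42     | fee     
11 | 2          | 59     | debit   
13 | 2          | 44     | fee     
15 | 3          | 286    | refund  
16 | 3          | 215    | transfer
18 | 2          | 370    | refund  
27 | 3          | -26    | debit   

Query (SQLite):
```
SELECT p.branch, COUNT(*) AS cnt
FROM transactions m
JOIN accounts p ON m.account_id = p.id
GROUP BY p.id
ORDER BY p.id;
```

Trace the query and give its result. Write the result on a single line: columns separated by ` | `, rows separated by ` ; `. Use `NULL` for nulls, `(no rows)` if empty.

Join each transactions row to its accounts via account_id.
Group joined rows by accounts.id; compute COUNT(*) per group.
  1: ids {4} → COUNT(*)=1
  2: ids {10, 11, 13, 18} → COUNT(*)=4
  3: ids {8, 15, 16, 27} → COUNT(*)=4

Hanoi | 1 ; Seoul | 4 ; Seoul | 4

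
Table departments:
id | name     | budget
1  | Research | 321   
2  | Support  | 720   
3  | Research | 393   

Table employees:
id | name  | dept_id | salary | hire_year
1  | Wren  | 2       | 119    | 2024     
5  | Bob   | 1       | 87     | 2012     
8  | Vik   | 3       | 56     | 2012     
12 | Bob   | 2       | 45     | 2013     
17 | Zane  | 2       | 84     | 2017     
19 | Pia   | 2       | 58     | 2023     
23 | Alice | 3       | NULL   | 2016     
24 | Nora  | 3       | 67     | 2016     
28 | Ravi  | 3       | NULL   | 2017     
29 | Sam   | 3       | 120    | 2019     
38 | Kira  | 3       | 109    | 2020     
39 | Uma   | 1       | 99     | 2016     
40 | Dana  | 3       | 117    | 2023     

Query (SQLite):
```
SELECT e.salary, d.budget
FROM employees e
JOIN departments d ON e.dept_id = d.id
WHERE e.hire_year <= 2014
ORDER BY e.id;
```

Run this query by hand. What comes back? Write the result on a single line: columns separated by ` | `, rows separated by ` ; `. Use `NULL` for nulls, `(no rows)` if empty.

87 | 321 ; 56 | 393 ; 45 | 720

Each employees row matches the departments row where dept_id = departments.id.
Then keep rows with e.hire_year <= 2014.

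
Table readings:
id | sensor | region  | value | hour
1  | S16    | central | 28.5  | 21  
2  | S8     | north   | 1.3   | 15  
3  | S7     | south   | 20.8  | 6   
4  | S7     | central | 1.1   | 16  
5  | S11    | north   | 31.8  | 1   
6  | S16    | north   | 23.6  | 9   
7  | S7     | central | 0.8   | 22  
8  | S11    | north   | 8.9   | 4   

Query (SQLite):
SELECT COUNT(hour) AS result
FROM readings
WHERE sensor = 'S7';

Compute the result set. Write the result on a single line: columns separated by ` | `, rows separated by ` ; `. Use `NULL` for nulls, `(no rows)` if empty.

Rows where sensor='S7' → hour values: [6, 16, 22].
COUNT(hour) counts non-NULL values → 3.

3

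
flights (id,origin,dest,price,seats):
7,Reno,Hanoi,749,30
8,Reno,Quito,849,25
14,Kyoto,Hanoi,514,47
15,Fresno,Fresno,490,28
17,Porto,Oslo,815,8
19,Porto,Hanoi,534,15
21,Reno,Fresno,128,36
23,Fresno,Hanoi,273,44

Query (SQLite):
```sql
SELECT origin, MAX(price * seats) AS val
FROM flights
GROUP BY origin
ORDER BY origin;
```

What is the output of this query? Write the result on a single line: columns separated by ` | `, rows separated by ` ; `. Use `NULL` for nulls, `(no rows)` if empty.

Fresno | 13720 ; Kyoto | 24158 ; Porto | 8010 ; Reno | 22470

For each row compute price * seats.
Group by origin; take MAX of the expression per group.
  Fresno: ids {15, 23} → MAX(price * seats)=13720
  Kyoto: ids {14} → MAX(price * seats)=24158
  Porto: ids {17, 19} → MAX(price * seats)=8010
  Reno: ids {7, 8, 21} → MAX(price * seats)=22470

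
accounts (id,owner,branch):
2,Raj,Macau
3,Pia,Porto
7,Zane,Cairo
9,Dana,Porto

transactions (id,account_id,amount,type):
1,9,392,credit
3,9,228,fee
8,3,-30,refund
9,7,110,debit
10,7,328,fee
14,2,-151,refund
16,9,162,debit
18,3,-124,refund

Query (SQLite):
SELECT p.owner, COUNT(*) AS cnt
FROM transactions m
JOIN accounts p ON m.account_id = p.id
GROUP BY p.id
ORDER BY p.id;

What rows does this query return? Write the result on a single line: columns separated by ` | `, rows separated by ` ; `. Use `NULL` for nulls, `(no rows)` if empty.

Raj | 1 ; Pia | 2 ; Zane | 2 ; Dana | 3

Join each transactions row to its accounts via account_id.
Group joined rows by accounts.id; compute COUNT(*) per group.
  2: ids {14} → COUNT(*)=1
  3: ids {8, 18} → COUNT(*)=2
  7: ids {9, 10} → COUNT(*)=2
  9: ids {1, 3, 16} → COUNT(*)=3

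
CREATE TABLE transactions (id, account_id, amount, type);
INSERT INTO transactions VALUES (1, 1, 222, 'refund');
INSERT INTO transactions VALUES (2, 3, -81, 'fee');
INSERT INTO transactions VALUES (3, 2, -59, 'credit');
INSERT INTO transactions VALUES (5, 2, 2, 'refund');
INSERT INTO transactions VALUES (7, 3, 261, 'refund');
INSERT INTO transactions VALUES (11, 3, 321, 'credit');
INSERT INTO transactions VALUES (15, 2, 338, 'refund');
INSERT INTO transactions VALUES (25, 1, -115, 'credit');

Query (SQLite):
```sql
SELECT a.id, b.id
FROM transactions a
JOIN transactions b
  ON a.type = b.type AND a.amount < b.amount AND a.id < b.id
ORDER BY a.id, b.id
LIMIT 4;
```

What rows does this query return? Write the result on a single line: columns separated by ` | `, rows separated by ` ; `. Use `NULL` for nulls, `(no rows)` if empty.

Pairs (a,b) with same type, a.amount < b.amount, a.id < b.id.
type groups: credit:{3,11,25} fee:{2} refund:{1,5,7,15}
Ordered by (a.id, b.id); first 4.

1 | 7 ; 1 | 15 ; 3 | 11 ; 5 | 7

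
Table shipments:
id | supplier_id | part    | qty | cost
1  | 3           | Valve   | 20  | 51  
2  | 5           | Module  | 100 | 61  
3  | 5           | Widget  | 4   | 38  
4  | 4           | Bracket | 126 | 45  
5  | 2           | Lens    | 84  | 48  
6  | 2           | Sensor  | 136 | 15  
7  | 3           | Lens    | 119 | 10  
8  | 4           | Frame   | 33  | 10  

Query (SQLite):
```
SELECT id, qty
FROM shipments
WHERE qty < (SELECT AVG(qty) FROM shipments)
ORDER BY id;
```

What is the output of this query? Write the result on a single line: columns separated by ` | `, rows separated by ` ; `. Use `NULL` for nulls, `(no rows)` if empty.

1 | 20 ; 3 | 4 ; 8 | 33

Scalar subquery: AVG(qty) over all shipments rows = 77.75.
Keep rows where qty < that value.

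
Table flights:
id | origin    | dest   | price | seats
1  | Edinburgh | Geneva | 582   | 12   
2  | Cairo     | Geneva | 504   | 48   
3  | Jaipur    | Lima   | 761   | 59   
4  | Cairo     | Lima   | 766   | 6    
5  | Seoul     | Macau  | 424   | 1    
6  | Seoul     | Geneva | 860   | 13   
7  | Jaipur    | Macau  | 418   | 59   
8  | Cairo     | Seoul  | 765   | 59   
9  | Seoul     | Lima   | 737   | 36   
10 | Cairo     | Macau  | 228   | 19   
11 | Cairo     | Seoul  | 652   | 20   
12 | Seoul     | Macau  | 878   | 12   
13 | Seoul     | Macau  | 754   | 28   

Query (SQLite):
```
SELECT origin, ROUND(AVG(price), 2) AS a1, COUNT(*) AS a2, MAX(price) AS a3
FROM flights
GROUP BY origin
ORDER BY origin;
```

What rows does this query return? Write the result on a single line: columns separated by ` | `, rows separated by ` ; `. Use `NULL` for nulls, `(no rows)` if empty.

Cairo | 583 | 5 | 766 ; Edinburgh | 582 | 1 | 582 ; Jaipur | 589.5 | 2 | 761 ; Seoul | 730.6 | 5 | 878

Group flights by origin.
Per group compute: ROUND(AVG(price), 2), COUNT(*), MAX(price).
  Cairo: ids {2, 4, 8, 10, 11} → ROUND(AVG(price), 2)=583, COUNT(*)=5, MAX(price)=766
  Edinburgh: ids {1} → ROUND(AVG(price), 2)=582, COUNT(*)=1, MAX(price)=582
  Jaipur: ids {3, 7} → ROUND(AVG(price), 2)=589.5, COUNT(*)=2, MAX(price)=761
  Seoul: ids {5, 6, 9, 12, 13} → ROUND(AVG(price), 2)=730.6, COUNT(*)=5, MAX(price)=878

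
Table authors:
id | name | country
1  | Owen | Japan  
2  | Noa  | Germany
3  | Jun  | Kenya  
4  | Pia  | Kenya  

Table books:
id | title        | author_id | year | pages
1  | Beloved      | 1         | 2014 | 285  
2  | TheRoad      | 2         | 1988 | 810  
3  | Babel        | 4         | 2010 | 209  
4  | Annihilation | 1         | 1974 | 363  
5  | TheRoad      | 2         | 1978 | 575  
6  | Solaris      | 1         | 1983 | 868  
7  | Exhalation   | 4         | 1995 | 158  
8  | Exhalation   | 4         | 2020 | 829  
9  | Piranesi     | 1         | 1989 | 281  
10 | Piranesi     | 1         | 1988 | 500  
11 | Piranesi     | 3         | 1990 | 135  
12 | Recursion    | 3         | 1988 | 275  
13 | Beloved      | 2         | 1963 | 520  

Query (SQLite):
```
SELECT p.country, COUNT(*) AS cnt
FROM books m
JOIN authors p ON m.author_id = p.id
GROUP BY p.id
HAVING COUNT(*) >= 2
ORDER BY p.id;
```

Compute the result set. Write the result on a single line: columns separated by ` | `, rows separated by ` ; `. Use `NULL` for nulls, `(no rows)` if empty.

Join each books row to its authors via author_id.
Group joined rows by authors.id; compute COUNT(*) per group.
HAVING: keep groups with count ≥ 2.
  1: ids {1, 4, 6, 9, 10} → COUNT(*)=5
  2: ids {2, 5, 13} → COUNT(*)=3
  3: ids {11, 12} → COUNT(*)=2
  4: ids {3, 7, 8} → COUNT(*)=3

Japan | 5 ; Germany | 3 ; Kenya | 2 ; Kenya | 3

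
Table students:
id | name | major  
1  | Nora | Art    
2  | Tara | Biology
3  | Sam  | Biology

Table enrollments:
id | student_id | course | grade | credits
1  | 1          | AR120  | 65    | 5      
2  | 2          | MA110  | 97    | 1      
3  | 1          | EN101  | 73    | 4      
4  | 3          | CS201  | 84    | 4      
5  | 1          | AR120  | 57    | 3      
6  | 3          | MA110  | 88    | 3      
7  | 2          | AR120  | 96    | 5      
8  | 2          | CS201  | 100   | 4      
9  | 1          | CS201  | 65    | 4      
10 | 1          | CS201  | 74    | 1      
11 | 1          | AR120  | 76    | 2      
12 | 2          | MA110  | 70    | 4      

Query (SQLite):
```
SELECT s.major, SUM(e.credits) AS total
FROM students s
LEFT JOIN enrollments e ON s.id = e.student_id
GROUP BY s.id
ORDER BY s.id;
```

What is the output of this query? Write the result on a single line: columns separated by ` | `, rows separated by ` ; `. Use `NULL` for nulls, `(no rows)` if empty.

Art | 19 ; Biology | 14 ; Biology | 7

LEFT JOIN keeps every students row; unmatched ones get NULL for enrollments columns.
Group by students.id and compute SUM(e.credits). SUM over an all-NULL group is NULL.
  1: ids {1, 3, 5, 9, 10, 11} → SUM(e.credits)=19
  2: ids {2, 7, 8, 12} → SUM(e.credits)=14
  3: ids {4, 6} → SUM(e.credits)=7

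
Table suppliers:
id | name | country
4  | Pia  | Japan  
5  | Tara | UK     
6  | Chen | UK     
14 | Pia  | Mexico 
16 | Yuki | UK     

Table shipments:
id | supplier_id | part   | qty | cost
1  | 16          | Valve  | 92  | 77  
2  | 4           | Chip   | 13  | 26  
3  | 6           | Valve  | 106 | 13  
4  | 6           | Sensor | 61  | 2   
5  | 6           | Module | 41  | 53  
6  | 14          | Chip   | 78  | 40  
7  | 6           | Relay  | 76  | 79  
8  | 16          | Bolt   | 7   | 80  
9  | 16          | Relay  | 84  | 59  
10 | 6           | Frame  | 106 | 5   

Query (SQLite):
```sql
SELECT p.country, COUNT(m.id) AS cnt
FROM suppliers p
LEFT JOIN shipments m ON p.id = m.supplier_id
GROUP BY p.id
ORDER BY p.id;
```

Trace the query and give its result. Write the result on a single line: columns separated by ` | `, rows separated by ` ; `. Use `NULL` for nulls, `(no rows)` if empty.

LEFT JOIN keeps every suppliers row; unmatched ones get NULL for shipments columns.
Group by suppliers.id and compute COUNT(m.id). COUNT(col) of an all-NULL group is 0.
  4: ids {2} → COUNT(m.id)=1
  5: ids {—} → COUNT(m.id)=0
  6: ids {3, 4, 5, 7, 10} → COUNT(m.id)=5
  14: ids {6} → COUNT(m.id)=1
  16: ids {1, 8, 9} → COUNT(m.id)=3

Japan | 1 ; UK | 0 ; UK | 5 ; Mexico | 1 ; UK | 3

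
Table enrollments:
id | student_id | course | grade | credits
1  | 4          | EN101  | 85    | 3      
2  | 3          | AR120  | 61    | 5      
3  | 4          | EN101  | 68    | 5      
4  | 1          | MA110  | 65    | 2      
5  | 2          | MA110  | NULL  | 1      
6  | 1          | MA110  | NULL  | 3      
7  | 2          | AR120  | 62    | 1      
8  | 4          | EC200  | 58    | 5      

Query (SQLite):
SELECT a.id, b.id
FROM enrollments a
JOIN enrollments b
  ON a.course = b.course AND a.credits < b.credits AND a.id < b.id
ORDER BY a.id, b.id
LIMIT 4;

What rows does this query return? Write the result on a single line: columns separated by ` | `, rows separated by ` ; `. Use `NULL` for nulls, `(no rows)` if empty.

Pairs (a,b) with same course, a.credits < b.credits, a.id < b.id.
course groups: AR120:{2,7} EC200:{8} EN101:{1,3} MA110:{4,5,6}
Ordered by (a.id, b.id); first 4.

1 | 3 ; 4 | 6 ; 5 | 6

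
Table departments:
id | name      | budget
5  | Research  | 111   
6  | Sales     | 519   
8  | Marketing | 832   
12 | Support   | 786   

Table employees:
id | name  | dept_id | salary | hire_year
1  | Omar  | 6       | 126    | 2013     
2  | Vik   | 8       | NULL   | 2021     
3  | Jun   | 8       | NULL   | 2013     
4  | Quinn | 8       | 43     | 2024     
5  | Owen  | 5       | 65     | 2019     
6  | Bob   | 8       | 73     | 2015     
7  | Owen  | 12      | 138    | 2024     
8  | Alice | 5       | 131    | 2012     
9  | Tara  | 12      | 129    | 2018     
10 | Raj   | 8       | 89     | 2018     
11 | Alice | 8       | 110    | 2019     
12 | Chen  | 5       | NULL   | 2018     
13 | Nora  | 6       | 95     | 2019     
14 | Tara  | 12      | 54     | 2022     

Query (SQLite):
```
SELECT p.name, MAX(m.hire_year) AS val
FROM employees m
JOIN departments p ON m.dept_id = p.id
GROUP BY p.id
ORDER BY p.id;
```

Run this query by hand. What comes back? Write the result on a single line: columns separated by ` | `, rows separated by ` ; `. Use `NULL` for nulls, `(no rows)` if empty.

Research | 2019 ; Sales | 2019 ; Marketing | 2024 ; Support | 2024

Join each employees row to its departments via dept_id.
Group joined rows by departments.id; compute MAX(m.hire_year) per group.
  5: ids {5, 8, 12} → MAX(m.hire_year)=2019
  6: ids {1, 13} → MAX(m.hire_year)=2019
  8: ids {2, 3, 4, 6, 10, 11} → MAX(m.hire_year)=2024
  12: ids {7, 9, 14} → MAX(m.hire_year)=2024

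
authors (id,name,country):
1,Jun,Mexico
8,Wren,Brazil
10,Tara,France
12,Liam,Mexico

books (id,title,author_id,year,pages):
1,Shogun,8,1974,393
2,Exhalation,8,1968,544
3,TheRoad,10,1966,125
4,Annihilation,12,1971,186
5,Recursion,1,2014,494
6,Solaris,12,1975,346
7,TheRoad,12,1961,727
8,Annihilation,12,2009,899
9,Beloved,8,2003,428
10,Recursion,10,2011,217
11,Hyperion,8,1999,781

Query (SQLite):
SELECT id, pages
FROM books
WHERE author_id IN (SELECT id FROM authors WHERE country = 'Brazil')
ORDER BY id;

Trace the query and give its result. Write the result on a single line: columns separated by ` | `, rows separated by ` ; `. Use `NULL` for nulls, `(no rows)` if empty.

Inner query: authors.id where country = 'Brazil'.
Outer: keep books rows whose author_id is in that set.
Inner query → {8}

1 | 393 ; 2 | 544 ; 9 | 428 ; 11 | 781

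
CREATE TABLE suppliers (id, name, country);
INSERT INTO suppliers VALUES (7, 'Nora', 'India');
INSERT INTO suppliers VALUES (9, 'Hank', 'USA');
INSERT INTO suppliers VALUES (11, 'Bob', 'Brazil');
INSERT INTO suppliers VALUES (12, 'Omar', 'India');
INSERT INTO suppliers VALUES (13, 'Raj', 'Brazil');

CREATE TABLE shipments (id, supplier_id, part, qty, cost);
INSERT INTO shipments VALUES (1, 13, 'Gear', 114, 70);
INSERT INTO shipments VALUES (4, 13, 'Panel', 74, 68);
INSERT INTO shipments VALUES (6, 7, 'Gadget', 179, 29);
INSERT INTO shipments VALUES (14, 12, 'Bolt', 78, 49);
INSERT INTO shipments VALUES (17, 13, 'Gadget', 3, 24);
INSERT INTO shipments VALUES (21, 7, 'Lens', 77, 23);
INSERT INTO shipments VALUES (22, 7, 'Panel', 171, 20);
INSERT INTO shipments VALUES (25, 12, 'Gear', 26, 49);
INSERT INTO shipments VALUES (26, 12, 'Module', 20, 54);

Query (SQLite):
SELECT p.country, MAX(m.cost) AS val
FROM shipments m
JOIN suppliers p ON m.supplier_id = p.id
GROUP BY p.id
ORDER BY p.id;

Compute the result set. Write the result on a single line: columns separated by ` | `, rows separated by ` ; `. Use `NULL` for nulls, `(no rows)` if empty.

India | 29 ; India | 54 ; Brazil | 70

Join each shipments row to its suppliers via supplier_id.
Group joined rows by suppliers.id; compute MAX(m.cost) per group.
  7: ids {6, 21, 22} → MAX(m.cost)=29
  12: ids {14, 25, 26} → MAX(m.cost)=54
  13: ids {1, 4, 17} → MAX(m.cost)=70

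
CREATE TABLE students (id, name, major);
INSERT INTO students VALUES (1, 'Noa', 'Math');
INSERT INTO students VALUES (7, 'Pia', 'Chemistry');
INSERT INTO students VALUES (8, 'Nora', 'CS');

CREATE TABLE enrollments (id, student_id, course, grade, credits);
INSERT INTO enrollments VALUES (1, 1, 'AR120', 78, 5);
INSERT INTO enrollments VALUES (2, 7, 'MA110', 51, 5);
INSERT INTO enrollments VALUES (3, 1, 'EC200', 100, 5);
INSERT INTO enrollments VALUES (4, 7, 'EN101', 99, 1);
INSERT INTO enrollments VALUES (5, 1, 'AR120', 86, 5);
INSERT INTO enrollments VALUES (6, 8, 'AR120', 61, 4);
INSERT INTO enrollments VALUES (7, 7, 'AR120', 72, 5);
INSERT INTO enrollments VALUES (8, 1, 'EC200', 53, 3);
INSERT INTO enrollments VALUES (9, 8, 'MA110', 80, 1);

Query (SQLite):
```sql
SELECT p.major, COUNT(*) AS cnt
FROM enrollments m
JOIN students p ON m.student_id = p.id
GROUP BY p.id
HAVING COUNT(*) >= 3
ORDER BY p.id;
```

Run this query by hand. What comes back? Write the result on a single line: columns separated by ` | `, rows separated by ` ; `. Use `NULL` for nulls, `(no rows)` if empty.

Math | 4 ; Chemistry | 3

Join each enrollments row to its students via student_id.
Group joined rows by students.id; compute COUNT(*) per group.
HAVING: keep groups with count ≥ 3.
  1: ids {1, 3, 5, 8} → COUNT(*)=4
  7: ids {2, 4, 7} → COUNT(*)=3
  8: ids {6, 9} → COUNT(*)=2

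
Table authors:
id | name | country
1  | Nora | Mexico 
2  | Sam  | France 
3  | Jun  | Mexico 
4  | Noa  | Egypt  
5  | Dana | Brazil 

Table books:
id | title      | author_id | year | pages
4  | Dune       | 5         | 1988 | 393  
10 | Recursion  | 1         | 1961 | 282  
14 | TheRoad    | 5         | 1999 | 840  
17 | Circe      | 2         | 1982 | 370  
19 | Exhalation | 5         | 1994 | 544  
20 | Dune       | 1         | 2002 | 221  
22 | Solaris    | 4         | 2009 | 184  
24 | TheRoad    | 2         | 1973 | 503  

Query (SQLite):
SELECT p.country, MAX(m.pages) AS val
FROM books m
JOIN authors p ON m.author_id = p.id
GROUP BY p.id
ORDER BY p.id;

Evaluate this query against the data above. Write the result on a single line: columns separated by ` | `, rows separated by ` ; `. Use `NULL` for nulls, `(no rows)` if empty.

Mexico | 282 ; France | 503 ; Egypt | 184 ; Brazil | 840

Join each books row to its authors via author_id.
Group joined rows by authors.id; compute MAX(m.pages) per group.
  1: ids {10, 20} → MAX(m.pages)=282
  2: ids {17, 24} → MAX(m.pages)=503
  4: ids {22} → MAX(m.pages)=184
  5: ids {4, 14, 19} → MAX(m.pages)=840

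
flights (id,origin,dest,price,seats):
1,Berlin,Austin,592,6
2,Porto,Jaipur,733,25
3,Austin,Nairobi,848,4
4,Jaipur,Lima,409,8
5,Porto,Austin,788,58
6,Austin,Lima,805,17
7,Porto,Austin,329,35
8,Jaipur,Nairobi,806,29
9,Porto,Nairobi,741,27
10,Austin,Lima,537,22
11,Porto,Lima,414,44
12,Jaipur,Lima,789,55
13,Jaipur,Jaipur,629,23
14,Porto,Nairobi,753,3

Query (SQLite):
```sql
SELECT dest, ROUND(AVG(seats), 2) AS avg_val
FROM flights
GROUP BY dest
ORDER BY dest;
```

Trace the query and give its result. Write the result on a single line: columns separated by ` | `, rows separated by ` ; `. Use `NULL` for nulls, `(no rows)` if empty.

Austin | 33 ; Jaipur | 24 ; Lima | 29.2 ; Nairobi | 15.75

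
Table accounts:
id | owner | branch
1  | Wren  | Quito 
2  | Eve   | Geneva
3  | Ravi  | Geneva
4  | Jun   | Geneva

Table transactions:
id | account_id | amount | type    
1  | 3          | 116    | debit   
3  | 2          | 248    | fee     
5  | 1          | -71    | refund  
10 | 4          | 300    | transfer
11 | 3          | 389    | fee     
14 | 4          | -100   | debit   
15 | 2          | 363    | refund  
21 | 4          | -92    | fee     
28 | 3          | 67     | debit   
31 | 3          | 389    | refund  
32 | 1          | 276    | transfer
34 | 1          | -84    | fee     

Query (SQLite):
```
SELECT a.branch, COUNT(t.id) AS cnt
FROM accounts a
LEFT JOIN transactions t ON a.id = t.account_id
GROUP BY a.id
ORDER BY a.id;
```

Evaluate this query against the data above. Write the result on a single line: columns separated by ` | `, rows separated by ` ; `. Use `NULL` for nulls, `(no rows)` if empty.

LEFT JOIN keeps every accounts row; unmatched ones get NULL for transactions columns.
Group by accounts.id and compute COUNT(t.id). COUNT(col) of an all-NULL group is 0.
  1: ids {5, 32, 34} → COUNT(t.id)=3
  2: ids {3, 15} → COUNT(t.id)=2
  3: ids {1, 11, 28, 31} → COUNT(t.id)=4
  4: ids {10, 14, 21} → COUNT(t.id)=3

Quito | 3 ; Geneva | 2 ; Geneva | 4 ; Geneva | 3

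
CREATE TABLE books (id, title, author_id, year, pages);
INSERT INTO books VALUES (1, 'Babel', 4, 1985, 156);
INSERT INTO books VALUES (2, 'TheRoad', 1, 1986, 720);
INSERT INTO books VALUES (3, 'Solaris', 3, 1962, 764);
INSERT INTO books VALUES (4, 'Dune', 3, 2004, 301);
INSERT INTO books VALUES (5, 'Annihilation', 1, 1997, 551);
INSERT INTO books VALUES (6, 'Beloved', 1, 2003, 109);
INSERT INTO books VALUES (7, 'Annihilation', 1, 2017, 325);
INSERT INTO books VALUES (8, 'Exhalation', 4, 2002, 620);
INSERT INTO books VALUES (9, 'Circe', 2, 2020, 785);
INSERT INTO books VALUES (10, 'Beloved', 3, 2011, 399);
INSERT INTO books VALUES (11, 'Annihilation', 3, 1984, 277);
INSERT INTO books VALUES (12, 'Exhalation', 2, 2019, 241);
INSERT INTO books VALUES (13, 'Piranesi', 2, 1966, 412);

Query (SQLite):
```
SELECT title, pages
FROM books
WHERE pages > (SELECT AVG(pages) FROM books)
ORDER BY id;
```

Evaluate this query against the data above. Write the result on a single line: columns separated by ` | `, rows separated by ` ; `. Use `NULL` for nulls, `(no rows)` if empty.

TheRoad | 720 ; Solaris | 764 ; Annihilation | 551 ; Exhalation | 620 ; Circe | 785

Scalar subquery: AVG(pages) over all books rows = 435.384615 (≈; comparison uses full precision).
Keep rows where pages > that value.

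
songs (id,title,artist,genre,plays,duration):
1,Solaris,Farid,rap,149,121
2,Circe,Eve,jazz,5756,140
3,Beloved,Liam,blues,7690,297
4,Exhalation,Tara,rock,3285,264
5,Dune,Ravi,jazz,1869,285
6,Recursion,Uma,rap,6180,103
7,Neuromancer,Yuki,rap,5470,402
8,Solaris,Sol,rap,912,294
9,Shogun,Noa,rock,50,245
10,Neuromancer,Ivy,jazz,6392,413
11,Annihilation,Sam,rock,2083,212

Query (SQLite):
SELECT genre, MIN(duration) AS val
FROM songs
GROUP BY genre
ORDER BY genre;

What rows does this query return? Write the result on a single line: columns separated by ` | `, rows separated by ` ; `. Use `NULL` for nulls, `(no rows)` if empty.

Partition songs by genre; compute MIN(duration) within each group.
  blues: ids {3} → MIN(duration)=297
  jazz: ids {2, 5, 10} → MIN(duration)=140
  rap: ids {1, 6, 7, 8} → MIN(duration)=103
  rock: ids {4, 9, 11} → MIN(duration)=212

blues | 297 ; jazz | 140 ; rap | 103 ; rock | 212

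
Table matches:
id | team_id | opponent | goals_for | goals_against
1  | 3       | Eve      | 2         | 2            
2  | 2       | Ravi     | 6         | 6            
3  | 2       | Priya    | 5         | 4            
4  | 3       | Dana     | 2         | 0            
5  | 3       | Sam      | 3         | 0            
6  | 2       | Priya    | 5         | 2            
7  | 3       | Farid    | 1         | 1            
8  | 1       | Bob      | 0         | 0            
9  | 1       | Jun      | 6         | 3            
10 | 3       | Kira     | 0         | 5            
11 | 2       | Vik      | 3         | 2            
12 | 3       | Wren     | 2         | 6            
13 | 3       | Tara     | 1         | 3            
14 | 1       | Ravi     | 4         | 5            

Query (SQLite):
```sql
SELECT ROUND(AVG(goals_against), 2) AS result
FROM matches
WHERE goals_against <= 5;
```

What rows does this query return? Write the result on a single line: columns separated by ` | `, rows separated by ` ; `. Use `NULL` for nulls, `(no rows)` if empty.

Rows where goals_against <= 5 → goals_against values: [2, 4, 0, 0, 2, 1, 0, 3, 5, 2, 3, 5].
AVG = 27 / 12 (rounded to 2 dp).

2.25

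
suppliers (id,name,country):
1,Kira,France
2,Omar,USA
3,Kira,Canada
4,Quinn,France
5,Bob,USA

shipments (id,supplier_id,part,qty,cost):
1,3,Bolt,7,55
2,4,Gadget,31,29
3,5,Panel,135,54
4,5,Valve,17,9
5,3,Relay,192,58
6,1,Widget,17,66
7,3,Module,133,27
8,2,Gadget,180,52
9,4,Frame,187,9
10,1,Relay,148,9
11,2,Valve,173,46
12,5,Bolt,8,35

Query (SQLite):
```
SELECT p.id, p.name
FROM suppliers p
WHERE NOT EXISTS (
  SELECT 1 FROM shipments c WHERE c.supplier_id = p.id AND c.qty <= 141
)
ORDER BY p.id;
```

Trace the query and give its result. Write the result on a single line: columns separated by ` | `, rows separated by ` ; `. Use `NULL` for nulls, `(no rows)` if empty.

2 | Omar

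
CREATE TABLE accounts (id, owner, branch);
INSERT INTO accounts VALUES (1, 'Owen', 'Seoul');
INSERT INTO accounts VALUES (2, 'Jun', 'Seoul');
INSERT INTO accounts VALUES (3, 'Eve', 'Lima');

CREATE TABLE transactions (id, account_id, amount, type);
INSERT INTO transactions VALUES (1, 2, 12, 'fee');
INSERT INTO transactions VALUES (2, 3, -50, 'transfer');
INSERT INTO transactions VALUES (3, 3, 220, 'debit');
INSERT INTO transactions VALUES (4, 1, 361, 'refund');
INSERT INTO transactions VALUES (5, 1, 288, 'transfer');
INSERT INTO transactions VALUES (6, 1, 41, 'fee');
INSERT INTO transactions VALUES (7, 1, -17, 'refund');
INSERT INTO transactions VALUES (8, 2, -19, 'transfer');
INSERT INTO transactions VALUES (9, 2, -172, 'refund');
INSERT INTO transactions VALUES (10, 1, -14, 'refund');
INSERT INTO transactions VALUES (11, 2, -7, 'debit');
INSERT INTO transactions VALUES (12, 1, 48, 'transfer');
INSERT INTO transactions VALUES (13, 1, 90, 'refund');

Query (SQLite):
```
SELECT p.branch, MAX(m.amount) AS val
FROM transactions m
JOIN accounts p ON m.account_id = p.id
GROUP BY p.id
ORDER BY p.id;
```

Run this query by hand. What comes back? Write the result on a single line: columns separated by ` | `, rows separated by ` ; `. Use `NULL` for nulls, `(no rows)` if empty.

Join each transactions row to its accounts via account_id.
Group joined rows by accounts.id; compute MAX(m.amount) per group.
  1: ids {4, 5, 6, 7, 10, 12, 13} → MAX(m.amount)=361
  2: ids {1, 8, 9, 11} → MAX(m.amount)=12
  3: ids {2, 3} → MAX(m.amount)=220

Seoul | 361 ; Seoul | 12 ; Lima | 220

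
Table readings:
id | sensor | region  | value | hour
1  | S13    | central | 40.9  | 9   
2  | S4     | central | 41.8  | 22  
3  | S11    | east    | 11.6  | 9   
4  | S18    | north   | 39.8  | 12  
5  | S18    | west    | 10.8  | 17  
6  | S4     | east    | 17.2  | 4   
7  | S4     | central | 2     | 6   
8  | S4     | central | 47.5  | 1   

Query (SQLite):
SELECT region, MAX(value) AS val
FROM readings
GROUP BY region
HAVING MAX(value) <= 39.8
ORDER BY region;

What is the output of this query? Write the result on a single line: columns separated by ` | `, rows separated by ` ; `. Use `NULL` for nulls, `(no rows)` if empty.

Partition readings by region; compute MAX(value) within each group.
HAVING: keep groups where MAX(value) <= 39.8.
  central: ids {1, 2, 7, 8} → MAX(value)=47.5
  east: ids {3, 6} → MAX(value)=17.2
  north: ids {4} → MAX(value)=39.8
  west: ids {5} → MAX(value)=10.8

east | 17.2 ; north | 39.8 ; west | 10.8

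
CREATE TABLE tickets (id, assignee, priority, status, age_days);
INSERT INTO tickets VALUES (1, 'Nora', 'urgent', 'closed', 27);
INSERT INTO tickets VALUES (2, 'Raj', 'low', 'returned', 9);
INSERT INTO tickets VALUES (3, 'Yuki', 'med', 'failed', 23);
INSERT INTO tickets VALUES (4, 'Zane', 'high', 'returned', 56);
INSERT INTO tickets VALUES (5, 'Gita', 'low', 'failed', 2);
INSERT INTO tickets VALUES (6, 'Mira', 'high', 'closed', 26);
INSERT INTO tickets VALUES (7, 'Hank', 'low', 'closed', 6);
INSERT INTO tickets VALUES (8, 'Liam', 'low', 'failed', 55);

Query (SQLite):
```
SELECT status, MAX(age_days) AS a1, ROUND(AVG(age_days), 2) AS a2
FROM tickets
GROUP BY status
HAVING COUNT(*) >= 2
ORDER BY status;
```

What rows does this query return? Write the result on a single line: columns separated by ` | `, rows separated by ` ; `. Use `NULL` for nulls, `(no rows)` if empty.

Group tickets by status.
Per group compute: MAX(age_days), ROUND(AVG(age_days), 2).
HAVING: drop groups with fewer than 2 rows.
  closed: ids {1, 6, 7} → MAX(age_days)=27, ROUND(AVG(age_days), 2)=19.67
  failed: ids {3, 5, 8} → MAX(age_days)=55, ROUND(AVG(age_days), 2)=26.67
  returned: ids {2, 4} → MAX(age_days)=56, ROUND(AVG(age_days), 2)=32.5

closed | 27 | 19.67 ; failed | 55 | 26.67 ; returned | 56 | 32.5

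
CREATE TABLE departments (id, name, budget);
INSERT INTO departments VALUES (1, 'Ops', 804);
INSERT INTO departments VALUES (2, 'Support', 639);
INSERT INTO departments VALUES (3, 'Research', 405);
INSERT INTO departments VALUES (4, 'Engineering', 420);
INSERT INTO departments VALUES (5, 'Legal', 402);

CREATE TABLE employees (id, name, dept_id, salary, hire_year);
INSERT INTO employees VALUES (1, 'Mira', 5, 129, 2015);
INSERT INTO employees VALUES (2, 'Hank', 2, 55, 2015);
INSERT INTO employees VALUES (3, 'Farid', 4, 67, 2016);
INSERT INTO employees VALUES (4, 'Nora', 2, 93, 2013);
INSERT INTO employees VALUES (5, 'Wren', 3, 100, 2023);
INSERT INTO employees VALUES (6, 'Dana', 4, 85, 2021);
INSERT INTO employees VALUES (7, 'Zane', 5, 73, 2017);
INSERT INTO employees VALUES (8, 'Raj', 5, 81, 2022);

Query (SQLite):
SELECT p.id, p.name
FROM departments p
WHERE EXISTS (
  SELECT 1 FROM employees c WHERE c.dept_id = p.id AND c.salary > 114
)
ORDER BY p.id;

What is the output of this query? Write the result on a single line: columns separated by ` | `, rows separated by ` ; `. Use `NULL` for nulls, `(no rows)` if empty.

5 | Legal

For each departments row, check whether any employees with matching dept_id has salary > 114.
Keep rows where that is true.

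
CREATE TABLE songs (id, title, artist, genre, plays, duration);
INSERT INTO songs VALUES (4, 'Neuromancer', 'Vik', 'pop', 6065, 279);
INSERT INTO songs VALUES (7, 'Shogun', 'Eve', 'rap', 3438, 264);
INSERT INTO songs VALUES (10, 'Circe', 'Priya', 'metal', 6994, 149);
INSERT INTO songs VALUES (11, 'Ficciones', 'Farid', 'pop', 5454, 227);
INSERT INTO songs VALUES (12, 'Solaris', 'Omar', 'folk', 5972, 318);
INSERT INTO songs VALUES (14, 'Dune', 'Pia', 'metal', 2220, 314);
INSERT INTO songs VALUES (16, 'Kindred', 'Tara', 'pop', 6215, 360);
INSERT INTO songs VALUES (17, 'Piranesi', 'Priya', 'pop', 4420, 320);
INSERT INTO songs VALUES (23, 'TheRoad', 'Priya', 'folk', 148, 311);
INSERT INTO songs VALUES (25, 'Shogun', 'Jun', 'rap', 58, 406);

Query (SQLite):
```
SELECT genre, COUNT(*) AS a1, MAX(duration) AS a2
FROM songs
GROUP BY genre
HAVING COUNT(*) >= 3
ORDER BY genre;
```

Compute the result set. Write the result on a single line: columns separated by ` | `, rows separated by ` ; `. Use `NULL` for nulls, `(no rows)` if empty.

Group songs by genre.
Per group compute: COUNT(*), MAX(duration).
HAVING: drop groups with fewer than 3 rows.
  folk: ids {12, 23} → COUNT(*)=2, MAX(duration)=318
  metal: ids {10, 14} → COUNT(*)=2, MAX(duration)=314
  pop: ids {4, 11, 16, 17} → COUNT(*)=4, MAX(duration)=360
  rap: ids {7, 25} → COUNT(*)=2, MAX(duration)=406

pop | 4 | 360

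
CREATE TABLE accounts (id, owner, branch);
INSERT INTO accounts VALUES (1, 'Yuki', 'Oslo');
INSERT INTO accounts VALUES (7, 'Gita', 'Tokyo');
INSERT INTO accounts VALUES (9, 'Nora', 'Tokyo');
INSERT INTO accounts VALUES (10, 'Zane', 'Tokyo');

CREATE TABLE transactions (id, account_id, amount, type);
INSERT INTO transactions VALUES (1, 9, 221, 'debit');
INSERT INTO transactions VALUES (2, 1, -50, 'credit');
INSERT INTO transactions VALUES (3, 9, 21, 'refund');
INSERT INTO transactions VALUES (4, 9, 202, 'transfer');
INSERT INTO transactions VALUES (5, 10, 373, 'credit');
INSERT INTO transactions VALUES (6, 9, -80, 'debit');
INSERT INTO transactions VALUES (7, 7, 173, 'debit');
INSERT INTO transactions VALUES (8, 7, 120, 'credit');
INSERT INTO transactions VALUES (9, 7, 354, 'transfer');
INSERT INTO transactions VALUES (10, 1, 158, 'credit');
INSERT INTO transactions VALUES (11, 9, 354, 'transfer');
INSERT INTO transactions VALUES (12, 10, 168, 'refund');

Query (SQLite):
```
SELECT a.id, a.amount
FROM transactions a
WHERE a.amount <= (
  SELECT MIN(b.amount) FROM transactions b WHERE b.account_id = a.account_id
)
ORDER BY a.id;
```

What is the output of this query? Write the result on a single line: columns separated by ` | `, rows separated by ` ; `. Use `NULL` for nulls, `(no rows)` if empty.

For each transactions row a, compute MIN(amount) over rows sharing a.account_id.
Keep row a if a.amount <= that per-group MIN.
  account_id=1: MIN(amount) = -50
  account_id=7: MIN(amount) = 120
  account_id=9: MIN(amount) = -80
  account_id=10: MIN(amount) = 168

2 | -50 ; 6 | -80 ; 8 | 120 ; 12 | 168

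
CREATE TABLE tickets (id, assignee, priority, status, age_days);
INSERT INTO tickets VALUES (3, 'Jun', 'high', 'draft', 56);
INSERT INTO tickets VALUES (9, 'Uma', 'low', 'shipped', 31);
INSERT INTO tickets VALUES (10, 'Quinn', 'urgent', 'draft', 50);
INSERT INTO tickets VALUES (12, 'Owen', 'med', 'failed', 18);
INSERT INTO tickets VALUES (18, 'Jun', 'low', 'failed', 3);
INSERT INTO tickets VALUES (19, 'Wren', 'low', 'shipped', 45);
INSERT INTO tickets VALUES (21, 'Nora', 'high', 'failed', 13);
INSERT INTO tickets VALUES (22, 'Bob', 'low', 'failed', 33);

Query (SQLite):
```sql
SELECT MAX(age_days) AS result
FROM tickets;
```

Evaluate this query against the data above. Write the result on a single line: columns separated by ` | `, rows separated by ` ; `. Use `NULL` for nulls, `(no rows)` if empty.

All age_days values: [56, 31, 50, 18, 3, 45, 13, 33].
MAX of non-NULL values = 56.

56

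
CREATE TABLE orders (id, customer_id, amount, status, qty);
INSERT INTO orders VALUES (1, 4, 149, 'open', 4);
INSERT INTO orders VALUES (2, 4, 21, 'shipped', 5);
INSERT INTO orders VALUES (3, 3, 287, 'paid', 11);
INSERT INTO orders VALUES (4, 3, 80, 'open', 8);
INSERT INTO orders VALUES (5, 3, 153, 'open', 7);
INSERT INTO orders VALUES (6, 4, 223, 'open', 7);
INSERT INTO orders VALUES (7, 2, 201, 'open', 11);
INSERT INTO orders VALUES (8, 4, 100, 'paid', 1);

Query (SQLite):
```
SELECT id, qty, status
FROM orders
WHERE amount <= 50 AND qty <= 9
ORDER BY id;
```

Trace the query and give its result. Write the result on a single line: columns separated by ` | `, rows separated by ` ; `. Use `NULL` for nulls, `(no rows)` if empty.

2 | 5 | shipped

amount <= 50: ids {2}
qty <= 9: ids {1, 2, 4, 5, 6, 8}
Combine with AND.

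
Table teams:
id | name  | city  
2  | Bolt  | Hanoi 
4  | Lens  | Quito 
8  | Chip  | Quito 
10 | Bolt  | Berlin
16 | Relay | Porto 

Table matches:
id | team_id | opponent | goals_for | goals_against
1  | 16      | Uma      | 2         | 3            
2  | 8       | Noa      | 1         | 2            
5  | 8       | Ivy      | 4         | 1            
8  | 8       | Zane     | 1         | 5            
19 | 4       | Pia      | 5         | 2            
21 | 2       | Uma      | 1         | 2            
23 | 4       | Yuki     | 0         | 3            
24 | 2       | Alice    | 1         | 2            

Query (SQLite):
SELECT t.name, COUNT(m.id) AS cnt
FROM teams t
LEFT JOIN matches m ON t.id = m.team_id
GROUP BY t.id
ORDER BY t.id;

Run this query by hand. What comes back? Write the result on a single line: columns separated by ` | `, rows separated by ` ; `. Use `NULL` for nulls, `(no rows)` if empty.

LEFT JOIN keeps every teams row; unmatched ones get NULL for matches columns.
Group by teams.id and compute COUNT(m.id). COUNT(col) of an all-NULL group is 0.
  2: ids {21, 24} → COUNT(m.id)=2
  4: ids {19, 23} → COUNT(m.id)=2
  8: ids {2, 5, 8} → COUNT(m.id)=3
  10: ids {—} → COUNT(m.id)=0
  16: ids {1} → COUNT(m.id)=1

Bolt | 2 ; Lens | 2 ; Chip | 3 ; Bolt | 0 ; Relay | 1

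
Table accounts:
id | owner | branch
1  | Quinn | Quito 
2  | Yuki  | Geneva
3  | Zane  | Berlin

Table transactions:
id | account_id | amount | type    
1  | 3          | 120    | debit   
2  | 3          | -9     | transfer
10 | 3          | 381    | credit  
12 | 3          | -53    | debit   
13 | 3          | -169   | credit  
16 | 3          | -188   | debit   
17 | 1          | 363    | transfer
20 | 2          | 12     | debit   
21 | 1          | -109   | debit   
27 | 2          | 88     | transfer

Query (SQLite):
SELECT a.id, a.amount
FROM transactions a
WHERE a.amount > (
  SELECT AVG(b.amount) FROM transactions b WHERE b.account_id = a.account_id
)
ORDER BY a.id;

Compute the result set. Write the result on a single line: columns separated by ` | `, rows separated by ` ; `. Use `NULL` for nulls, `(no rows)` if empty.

1 | 120 ; 10 | 381 ; 17 | 363 ; 27 | 88

For each transactions row a, compute AVG(amount) over rows sharing a.account_id.
Keep row a if a.amount > that per-group AVG.
  account_id=1: AVG(amount) = 127.0
  account_id=2: AVG(amount) = 50.0
  account_id=3: AVG(amount) = 13.666667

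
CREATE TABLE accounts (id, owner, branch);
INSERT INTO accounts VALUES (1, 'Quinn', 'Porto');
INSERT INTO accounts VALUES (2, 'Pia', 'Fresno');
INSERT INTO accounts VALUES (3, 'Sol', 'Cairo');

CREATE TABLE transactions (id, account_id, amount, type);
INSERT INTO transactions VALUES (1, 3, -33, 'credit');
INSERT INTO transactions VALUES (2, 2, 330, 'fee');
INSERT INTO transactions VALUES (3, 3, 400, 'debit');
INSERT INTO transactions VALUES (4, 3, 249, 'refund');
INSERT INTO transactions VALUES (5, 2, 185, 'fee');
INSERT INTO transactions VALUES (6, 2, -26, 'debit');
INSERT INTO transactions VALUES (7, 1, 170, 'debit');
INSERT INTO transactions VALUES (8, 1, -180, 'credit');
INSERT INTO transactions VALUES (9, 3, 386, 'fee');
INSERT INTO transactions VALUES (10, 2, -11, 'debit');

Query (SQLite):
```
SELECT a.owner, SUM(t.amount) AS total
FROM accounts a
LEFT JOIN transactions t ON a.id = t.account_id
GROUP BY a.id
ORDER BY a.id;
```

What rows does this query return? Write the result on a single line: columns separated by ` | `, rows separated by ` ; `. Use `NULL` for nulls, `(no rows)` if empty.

Quinn | -10 ; Pia | 478 ; Sol | 1002

LEFT JOIN keeps every accounts row; unmatched ones get NULL for transactions columns.
Group by accounts.id and compute SUM(t.amount). SUM over an all-NULL group is NULL.
  1: ids {7, 8} → SUM(t.amount)=-10
  2: ids {2, 5, 6, 10} → SUM(t.amount)=478
  3: ids {1, 3, 4, 9} → SUM(t.amount)=1002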